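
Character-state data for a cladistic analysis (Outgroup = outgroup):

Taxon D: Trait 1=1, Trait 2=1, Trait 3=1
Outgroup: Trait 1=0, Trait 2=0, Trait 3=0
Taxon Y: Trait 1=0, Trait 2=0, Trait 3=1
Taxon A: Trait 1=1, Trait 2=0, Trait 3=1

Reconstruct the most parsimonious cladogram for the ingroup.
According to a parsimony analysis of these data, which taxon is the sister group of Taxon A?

The outgroup has state '0' for every character, so '1' is the derived state throughout.
Trait 1 (derived state '1') is shared by Taxon A and Taxon D — a synapomorphy uniting that clade.
Trait 2 (derived state '1') is unique to Taxon D (autapomorphy; uninformative for grouping).
All ingroup taxa share the derived state '1' for Trait 3; it defines the ingroup but does not resolve relationships within it.
Most parsimonious ingroup topology: ((Taxon D,Taxon A),Taxon Y).
Taxon A and Taxon D form a cherry on this tree, so they are sister taxa.

Taxon D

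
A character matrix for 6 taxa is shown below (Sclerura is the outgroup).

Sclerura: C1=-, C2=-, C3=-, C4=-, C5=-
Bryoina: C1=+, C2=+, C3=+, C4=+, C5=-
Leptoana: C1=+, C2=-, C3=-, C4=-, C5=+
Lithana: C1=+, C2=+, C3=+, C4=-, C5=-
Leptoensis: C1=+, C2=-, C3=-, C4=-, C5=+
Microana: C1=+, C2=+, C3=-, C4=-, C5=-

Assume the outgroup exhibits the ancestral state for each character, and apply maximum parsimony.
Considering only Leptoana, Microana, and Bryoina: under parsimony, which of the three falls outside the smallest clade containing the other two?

The outgroup has state '-' for every character, so '+' is the derived state throughout.
All ingroup taxa share the derived state '+' for C1; it defines the ingroup but does not resolve relationships within it.
Only Bryoina, Lithana, and Microana show the derived state '+' for C2, supporting them as a clade.
C3 (derived state '+') is shared by Bryoina and Lithana — a synapomorphy uniting that clade.
C4: derived state '+' in Bryoina only — an autapomorphy, so it tells us nothing about relationships among taxa.
C5 (derived state '+') is shared by Leptoana and Leptoensis — a synapomorphy uniting that clade.
Most parsimonious ingroup topology: (((Bryoina,Lithana),Microana),(Leptoana,Leptoensis)).
Microana and Bryoina share a more recent common ancestor with each other than either does with Leptoana, so Leptoana is the least closely related of the three.

Leptoana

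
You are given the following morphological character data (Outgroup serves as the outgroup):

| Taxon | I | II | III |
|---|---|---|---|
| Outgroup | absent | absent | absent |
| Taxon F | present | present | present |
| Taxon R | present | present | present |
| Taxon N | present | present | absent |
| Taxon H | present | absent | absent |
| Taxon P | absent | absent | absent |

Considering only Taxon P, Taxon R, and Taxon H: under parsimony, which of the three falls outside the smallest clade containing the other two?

The outgroup has state 'absent' for every character, so 'present' is the derived state throughout.
Only Taxon F, Taxon H, Taxon N, and Taxon R show the derived state 'present' for I, supporting them as a clade.
II (derived state 'present') is shared by Taxon F, Taxon N, and Taxon R — a synapomorphy uniting that clade.
III: derived state 'present' in Taxon F and Taxon R only — synapomorphy for {Taxon F, Taxon R}.
Most parsimonious ingroup topology: ((((Taxon F,Taxon R),Taxon N),Taxon H),Taxon P).
Taxon R and Taxon H share a more recent common ancestor with each other than either does with Taxon P, so Taxon P is the least closely related of the three.

Taxon P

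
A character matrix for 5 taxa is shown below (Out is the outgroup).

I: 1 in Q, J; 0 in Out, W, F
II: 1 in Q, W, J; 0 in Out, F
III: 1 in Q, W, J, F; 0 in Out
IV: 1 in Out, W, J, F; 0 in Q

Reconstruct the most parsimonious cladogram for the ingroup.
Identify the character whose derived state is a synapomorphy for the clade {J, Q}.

I

Character polarity is set by the outgroup: the derived state is whichever differs from the outgroup's state, so for IV the derived state is '0', and for the remaining characters it is '1'.
I: derived state '1' in J and Q only — synapomorphy for {J, Q}.
Only J, Q, and W show the derived state '1' for II, supporting them as a clade.
III (derived state '1') is shared by all ingroup taxa — unites the whole ingroup.
IV: derived state '0' in Q only — an autapomorphy, so it tells us nothing about relationships among taxa.
Most parsimonious ingroup topology: (((Q,J),W),F).
The clade {J, Q} is supported by I: its derived state '1' occurs in exactly those taxa and in no other taxon (including the outgroup).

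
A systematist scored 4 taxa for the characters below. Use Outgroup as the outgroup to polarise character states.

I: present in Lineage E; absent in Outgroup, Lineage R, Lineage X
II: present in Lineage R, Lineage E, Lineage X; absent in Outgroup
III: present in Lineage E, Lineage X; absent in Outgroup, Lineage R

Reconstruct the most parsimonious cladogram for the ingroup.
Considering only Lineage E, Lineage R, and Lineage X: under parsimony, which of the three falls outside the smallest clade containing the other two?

The outgroup has state 'absent' for every character, so 'present' is the derived state throughout.
I (derived state 'present') is unique to Lineage E (autapomorphy; uninformative for grouping).
All ingroup taxa share the derived state 'present' for II; it defines the ingroup but does not resolve relationships within it.
III (derived state 'present') is shared by Lineage E and Lineage X — a synapomorphy uniting that clade.
Most parsimonious ingroup topology: (Lineage R,(Lineage E,Lineage X)).
Lineage E and Lineage X share a more recent common ancestor with each other than either does with Lineage R, so Lineage R is the least closely related of the three.

Lineage R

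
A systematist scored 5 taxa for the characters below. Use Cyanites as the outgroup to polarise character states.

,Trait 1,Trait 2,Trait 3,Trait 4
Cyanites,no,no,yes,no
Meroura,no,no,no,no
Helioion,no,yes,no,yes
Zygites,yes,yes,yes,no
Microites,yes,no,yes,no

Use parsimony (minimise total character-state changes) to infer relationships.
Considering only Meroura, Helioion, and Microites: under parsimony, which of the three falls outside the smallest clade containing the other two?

Microites

Character polarity is set by the outgroup: the derived state is whichever differs from the outgroup's state, so for Trait 3 the derived state is 'no', and for the remaining characters it is 'yes'.
Trait 1 (derived state 'yes') is shared by Microites and Zygites — a synapomorphy uniting that clade.
Trait 2 groups Helioion and Zygites, which is incompatible with the clades supported by the remaining characters; treating it as convergent (homoplasy) costs fewer steps than any alternative tree.
Only Helioion and Meroura show the derived state 'no' for Trait 3, supporting them as a clade.
Trait 4 (derived state 'yes') is unique to Helioion (autapomorphy; uninformative for grouping).
Most parsimonious ingroup topology: ((Meroura,Helioion),(Zygites,Microites)).
Meroura and Helioion share a more recent common ancestor with each other than either does with Microites, so Microites is the least closely related of the three.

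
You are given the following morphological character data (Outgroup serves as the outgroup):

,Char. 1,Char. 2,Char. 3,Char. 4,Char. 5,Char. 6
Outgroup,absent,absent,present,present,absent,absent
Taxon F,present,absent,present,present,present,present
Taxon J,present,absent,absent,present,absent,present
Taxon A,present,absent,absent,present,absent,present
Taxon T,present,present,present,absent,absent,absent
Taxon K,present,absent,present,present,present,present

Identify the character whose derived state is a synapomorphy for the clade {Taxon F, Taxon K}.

Char. 5

Character polarity is set by the outgroup: the derived state is whichever differs from the outgroup's state, so for Char. 3, Char. 4 the derived state is 'absent', and for the remaining characters it is 'present'.
All ingroup taxa share the derived state 'present' for Char. 1; it defines the ingroup but does not resolve relationships within it.
Char. 2 (derived state 'present') is unique to Taxon T (autapomorphy; uninformative for grouping).
Only Taxon A and Taxon J show the derived state 'absent' for Char. 3, supporting them as a clade.
Char. 4 (derived state 'absent') is unique to Taxon T (autapomorphy; uninformative for grouping).
Char. 5 (derived state 'present') is shared by Taxon F and Taxon K — a synapomorphy uniting that clade.
Only Taxon A, Taxon F, Taxon J, and Taxon K show the derived state 'present' for Char. 6, supporting them as a clade.
Most parsimonious ingroup topology: (((Taxon F,Taxon K),(Taxon J,Taxon A)),Taxon T).
The clade {Taxon F, Taxon K} is supported by Char. 5: its derived state 'present' occurs in exactly those taxa and in no other taxon (including the outgroup).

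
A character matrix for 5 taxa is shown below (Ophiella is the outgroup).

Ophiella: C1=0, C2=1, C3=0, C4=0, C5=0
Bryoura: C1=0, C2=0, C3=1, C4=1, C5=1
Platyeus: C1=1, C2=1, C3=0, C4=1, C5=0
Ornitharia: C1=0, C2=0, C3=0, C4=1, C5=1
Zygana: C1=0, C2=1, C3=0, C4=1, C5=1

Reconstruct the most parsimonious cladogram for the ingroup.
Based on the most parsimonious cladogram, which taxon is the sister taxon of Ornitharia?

Bryoura

Character polarity is set by the outgroup: the derived state is whichever differs from the outgroup's state, so for C2 the derived state is '0', and for the remaining characters it is '1'.
C1: derived state '1' in Platyeus only — an autapomorphy, so it tells us nothing about relationships among taxa.
C2 (derived state '0') is shared by Bryoura and Ornitharia — a synapomorphy uniting that clade.
C3: derived state '1' in Bryoura only — an autapomorphy, so it tells us nothing about relationships among taxa.
All ingroup taxa share the derived state '1' for C4; it defines the ingroup but does not resolve relationships within it.
Only Bryoura, Ornitharia, and Zygana show the derived state '1' for C5, supporting them as a clade.
Most parsimonious ingroup topology: (((Bryoura,Ornitharia),Zygana),Platyeus).
Ornitharia and Bryoura form a cherry on this tree, so they are sister taxa.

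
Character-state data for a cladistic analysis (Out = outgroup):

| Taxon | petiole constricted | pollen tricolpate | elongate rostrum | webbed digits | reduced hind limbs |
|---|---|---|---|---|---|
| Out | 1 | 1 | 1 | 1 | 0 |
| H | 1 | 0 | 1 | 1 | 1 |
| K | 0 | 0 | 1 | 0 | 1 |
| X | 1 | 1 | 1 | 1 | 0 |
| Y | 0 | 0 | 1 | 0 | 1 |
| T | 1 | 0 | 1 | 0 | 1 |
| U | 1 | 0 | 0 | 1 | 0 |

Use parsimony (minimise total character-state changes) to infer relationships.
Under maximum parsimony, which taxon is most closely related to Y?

Character polarity is set by the outgroup: the derived state is whichever differs from the outgroup's state, so for petiole constricted, pollen tricolpate, elongate rostrum, webbed digits the derived state is '0', and for the remaining characters it is '1'.
petiole constricted (derived state '0') is shared by K and Y — a synapomorphy uniting that clade.
Only H, K, T, U, and Y show the derived state '0' for pollen tricolpate, supporting them as a clade.
elongate rostrum: derived state '0' in U only — an autapomorphy, so it tells us nothing about relationships among taxa.
webbed digits (derived state '0') is shared by K, T, and Y — a synapomorphy uniting that clade.
reduced hind limbs (derived state '1') is shared by H, K, T, and Y — a synapomorphy uniting that clade.
Most parsimonious ingroup topology: (((H,((K,Y),T)),U),X).
Y and K form a cherry on this tree, so they are sister taxa.

K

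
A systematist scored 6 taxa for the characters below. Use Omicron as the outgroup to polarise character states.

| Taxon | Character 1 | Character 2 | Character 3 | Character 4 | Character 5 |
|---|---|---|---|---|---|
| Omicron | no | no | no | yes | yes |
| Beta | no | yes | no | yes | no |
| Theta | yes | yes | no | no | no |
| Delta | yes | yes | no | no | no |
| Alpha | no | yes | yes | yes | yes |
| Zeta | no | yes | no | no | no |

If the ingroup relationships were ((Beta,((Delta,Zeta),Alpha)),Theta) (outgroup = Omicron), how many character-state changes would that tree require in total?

Map each character onto ((Beta,((Delta,Zeta),Alpha)),Theta) (rooted by Omicron) and count the minimum state changes it requires (Fitch parsimony):
Character 1: 2; Character 2: 1; Character 3: 1; Character 4: 2; Character 5: 2.
Total tree length = 8.

8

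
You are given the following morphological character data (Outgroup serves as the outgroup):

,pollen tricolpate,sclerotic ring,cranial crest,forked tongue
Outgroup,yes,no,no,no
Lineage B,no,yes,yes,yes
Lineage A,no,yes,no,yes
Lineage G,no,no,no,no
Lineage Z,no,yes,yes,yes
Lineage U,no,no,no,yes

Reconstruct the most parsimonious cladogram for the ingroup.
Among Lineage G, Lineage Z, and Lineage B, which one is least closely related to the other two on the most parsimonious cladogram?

Character polarity is set by the outgroup: the derived state is whichever differs from the outgroup's state, so for pollen tricolpate the derived state is 'no', and for the remaining characters it is 'yes'.
pollen tricolpate (derived state 'no') is shared by all ingroup taxa — unites the whole ingroup.
sclerotic ring: derived state 'yes' in Lineage A, Lineage B, and Lineage Z only — synapomorphy for {Lineage A, Lineage B, Lineage Z}.
cranial crest: derived state 'yes' in Lineage B and Lineage Z only — synapomorphy for {Lineage B, Lineage Z}.
forked tongue (derived state 'yes') is shared by Lineage A, Lineage B, Lineage U, and Lineage Z — a synapomorphy uniting that clade.
Most parsimonious ingroup topology: ((((Lineage B,Lineage Z),Lineage A),Lineage U),Lineage G).
Lineage B and Lineage Z share a more recent common ancestor with each other than either does with Lineage G, so Lineage G is the least closely related of the three.

Lineage G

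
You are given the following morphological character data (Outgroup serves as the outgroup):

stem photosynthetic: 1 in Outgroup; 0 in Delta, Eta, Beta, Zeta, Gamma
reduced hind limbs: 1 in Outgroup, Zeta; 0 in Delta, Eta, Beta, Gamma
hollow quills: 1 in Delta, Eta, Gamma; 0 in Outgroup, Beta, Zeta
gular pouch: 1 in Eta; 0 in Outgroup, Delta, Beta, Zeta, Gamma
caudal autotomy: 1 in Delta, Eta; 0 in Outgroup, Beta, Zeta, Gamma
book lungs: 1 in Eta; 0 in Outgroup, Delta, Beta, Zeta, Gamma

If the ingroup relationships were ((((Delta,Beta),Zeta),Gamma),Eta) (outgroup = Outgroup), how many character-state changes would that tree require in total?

Map each character onto ((((Delta,Beta),Zeta),Gamma),Eta) (rooted by Outgroup) and count the minimum state changes it requires (Fitch parsimony):
stem photosynthetic: 1; reduced hind limbs: 2; hollow quills: 3; gular pouch: 1; caudal autotomy: 2; book lungs: 1.
Total tree length = 10.

10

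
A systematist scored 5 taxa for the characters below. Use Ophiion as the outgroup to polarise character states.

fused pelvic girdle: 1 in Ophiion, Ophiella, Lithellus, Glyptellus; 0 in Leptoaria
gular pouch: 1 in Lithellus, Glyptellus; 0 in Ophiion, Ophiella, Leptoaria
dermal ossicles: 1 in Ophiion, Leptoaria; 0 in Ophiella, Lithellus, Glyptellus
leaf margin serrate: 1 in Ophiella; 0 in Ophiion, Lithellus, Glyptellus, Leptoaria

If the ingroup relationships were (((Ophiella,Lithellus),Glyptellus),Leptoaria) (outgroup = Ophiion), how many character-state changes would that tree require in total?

5

Map each character onto (((Ophiella,Lithellus),Glyptellus),Leptoaria) (rooted by Ophiion) and count the minimum state changes it requires (Fitch parsimony):
fused pelvic girdle: 1; gular pouch: 2; dermal ossicles: 1; leaf margin serrate: 1.
Total tree length = 5.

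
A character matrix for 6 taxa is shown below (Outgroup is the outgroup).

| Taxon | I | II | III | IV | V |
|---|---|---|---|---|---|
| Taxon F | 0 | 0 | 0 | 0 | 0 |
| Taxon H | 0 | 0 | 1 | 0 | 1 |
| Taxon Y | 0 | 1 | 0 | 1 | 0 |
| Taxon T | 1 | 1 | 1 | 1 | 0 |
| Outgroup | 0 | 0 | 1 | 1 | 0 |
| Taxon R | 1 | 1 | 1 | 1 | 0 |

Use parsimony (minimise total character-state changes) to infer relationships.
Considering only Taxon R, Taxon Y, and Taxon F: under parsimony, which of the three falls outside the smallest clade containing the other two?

Character polarity is set by the outgroup: the derived state is whichever differs from the outgroup's state, so for III, IV the derived state is '0', and for the remaining characters it is '1'.
I (derived state '1') is shared by Taxon R and Taxon T — a synapomorphy uniting that clade.
Only Taxon R, Taxon T, and Taxon Y show the derived state '1' for II, supporting them as a clade.
III groups Taxon F and Taxon Y, which is incompatible with the clades supported by the remaining characters; treating it as convergent (homoplasy) costs fewer steps than any alternative tree.
IV: derived state '0' in Taxon F and Taxon H only — synapomorphy for {Taxon F, Taxon H}.
V (derived state '1') is unique to Taxon H (autapomorphy; uninformative for grouping).
Most parsimonious ingroup topology: ((Taxon F,Taxon H),((Taxon R,Taxon T),Taxon Y)).
Taxon R and Taxon Y share a more recent common ancestor with each other than either does with Taxon F, so Taxon F is the least closely related of the three.

Taxon F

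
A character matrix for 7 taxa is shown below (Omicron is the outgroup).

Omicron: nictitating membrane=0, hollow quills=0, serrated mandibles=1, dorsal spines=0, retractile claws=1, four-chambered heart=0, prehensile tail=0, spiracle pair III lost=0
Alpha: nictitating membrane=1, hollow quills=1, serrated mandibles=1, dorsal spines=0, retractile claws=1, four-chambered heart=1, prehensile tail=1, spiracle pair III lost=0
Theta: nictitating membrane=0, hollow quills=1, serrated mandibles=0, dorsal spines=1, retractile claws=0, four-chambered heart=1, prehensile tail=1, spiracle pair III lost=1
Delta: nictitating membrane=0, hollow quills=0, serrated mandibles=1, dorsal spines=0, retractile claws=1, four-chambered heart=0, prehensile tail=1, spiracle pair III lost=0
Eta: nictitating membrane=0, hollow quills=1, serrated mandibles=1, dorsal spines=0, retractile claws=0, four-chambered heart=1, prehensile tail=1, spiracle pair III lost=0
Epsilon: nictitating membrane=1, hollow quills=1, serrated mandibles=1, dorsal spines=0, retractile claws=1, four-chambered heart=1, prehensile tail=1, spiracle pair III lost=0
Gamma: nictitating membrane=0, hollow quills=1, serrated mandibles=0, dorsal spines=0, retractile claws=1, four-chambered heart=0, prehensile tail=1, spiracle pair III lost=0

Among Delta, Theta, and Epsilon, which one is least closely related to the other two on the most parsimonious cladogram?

Delta

Character polarity is set by the outgroup: the derived state is whichever differs from the outgroup's state, so for serrated mandibles, retractile claws the derived state is '0', and for the remaining characters it is '1'.
nictitating membrane: derived state '1' in Alpha and Epsilon only — synapomorphy for {Alpha, Epsilon}.
Only Alpha, Epsilon, Eta, Gamma, and Theta show the derived state '1' for hollow quills, supporting them as a clade.
serrated mandibles groups Gamma and Theta, which is incompatible with the clades supported by the remaining characters; treating it as convergent (homoplasy) costs fewer steps than any alternative tree.
dorsal spines (derived state '1') is unique to Theta (autapomorphy; uninformative for grouping).
retractile claws (derived state '0') is shared by Eta and Theta — a synapomorphy uniting that clade.
four-chambered heart: derived state '1' in Alpha, Epsilon, Eta, and Theta only — synapomorphy for {Alpha, Epsilon, Eta, Theta}.
prehensile tail (derived state '1') is shared by all ingroup taxa — unites the whole ingroup.
spiracle pair III lost (derived state '1') is unique to Theta (autapomorphy; uninformative for grouping).
Most parsimonious ingroup topology: ((((Alpha,Epsilon),(Theta,Eta)),Gamma),Delta).
Epsilon and Theta share a more recent common ancestor with each other than either does with Delta, so Delta is the least closely related of the three.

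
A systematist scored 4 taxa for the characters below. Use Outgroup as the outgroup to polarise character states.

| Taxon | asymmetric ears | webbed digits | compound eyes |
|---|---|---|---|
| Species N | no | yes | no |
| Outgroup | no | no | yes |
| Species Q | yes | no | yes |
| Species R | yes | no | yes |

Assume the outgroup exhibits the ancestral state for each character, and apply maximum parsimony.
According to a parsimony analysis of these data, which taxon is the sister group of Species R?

Species Q

Character polarity is set by the outgroup: the derived state is whichever differs from the outgroup's state, so for compound eyes the derived state is 'no', and for the remaining characters it is 'yes'.
asymmetric ears: derived state 'yes' in Species Q and Species R only — synapomorphy for {Species Q, Species R}.
webbed digits: derived state 'yes' in Species N only — an autapomorphy, so it tells us nothing about relationships among taxa.
compound eyes: derived state 'no' in Species N only — an autapomorphy, so it tells us nothing about relationships among taxa.
Most parsimonious ingroup topology: ((Species R,Species Q),Species N).
Species R and Species Q form a cherry on this tree, so they are sister taxa.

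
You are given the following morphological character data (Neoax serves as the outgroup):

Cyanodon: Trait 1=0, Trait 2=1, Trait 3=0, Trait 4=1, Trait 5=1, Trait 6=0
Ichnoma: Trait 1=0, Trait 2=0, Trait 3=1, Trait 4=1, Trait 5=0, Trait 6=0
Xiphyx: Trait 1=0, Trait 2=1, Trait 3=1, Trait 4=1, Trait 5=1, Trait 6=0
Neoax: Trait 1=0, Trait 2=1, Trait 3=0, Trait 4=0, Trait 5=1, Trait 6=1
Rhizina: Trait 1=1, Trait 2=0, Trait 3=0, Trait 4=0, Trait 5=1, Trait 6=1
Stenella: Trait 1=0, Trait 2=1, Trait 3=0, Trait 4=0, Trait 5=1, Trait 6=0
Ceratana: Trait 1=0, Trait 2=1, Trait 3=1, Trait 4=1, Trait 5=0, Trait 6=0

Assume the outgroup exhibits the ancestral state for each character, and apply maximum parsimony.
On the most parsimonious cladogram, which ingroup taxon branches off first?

Character polarity is set by the outgroup: the derived state is whichever differs from the outgroup's state, so for Trait 2, Trait 5, Trait 6 the derived state is '0', and for the remaining characters it is '1'.
Trait 1: derived state '1' in Rhizina only — an autapomorphy, so it tells us nothing about relationships among taxa.
Trait 2 groups Ichnoma and Rhizina, which is incompatible with the clades supported by the remaining characters; treating it as convergent (homoplasy) costs fewer steps than any alternative tree.
Trait 3: derived state '1' in Ceratana, Ichnoma, and Xiphyx only — synapomorphy for {Ceratana, Ichnoma, Xiphyx}.
Trait 4 (derived state '1') is shared by Ceratana, Cyanodon, Ichnoma, and Xiphyx — a synapomorphy uniting that clade.
Trait 5 (derived state '0') is shared by Ceratana and Ichnoma — a synapomorphy uniting that clade.
Only Ceratana, Cyanodon, Ichnoma, Stenella, and Xiphyx show the derived state '0' for Trait 6, supporting them as a clade.
Most parsimonious ingroup topology: (((((Ichnoma,Ceratana),Xiphyx),Cyanodon),Stenella),Rhizina).
Rhizina is sister to the clade containing all other ingroup taxa, so it is the earliest-diverging (most basal) ingroup lineage.

Rhizina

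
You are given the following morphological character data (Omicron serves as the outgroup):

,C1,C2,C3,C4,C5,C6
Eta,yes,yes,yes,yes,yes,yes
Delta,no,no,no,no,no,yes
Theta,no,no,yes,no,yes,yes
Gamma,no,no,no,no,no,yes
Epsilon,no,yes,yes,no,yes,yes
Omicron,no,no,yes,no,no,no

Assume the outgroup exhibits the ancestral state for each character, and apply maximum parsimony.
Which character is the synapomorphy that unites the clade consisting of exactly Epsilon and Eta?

C2

Character polarity is set by the outgroup: the derived state is whichever differs from the outgroup's state, so for C3 the derived state is 'no', and for the remaining characters it is 'yes'.
C1: derived state 'yes' in Eta only — an autapomorphy, so it tells us nothing about relationships among taxa.
Only Epsilon and Eta show the derived state 'yes' for C2, supporting them as a clade.
C3 (derived state 'no') is shared by Delta and Gamma — a synapomorphy uniting that clade.
C4 (derived state 'yes') is unique to Eta (autapomorphy; uninformative for grouping).
C5: derived state 'yes' in Epsilon, Eta, and Theta only — synapomorphy for {Epsilon, Eta, Theta}.
All ingroup taxa share the derived state 'yes' for C6; it defines the ingroup but does not resolve relationships within it.
Most parsimonious ingroup topology: (((Eta,Epsilon),Theta),(Gamma,Delta)).
The clade {Epsilon, Eta} is supported by C2: its derived state 'yes' occurs in exactly those taxa and in no other taxon (including the outgroup).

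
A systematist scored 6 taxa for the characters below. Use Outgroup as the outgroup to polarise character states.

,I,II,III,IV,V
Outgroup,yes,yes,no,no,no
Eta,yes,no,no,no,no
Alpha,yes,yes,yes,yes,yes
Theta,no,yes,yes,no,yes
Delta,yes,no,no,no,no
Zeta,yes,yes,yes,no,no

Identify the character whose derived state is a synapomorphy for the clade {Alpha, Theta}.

V

Character polarity is set by the outgroup: the derived state is whichever differs from the outgroup's state, so for I, II the derived state is 'no', and for the remaining characters it is 'yes'.
I (derived state 'no') is unique to Theta (autapomorphy; uninformative for grouping).
II (derived state 'no') is shared by Delta and Eta — a synapomorphy uniting that clade.
III: derived state 'yes' in Alpha, Theta, and Zeta only — synapomorphy for {Alpha, Theta, Zeta}.
IV: derived state 'yes' in Alpha only — an autapomorphy, so it tells us nothing about relationships among taxa.
V (derived state 'yes') is shared by Alpha and Theta — a synapomorphy uniting that clade.
Most parsimonious ingroup topology: ((Eta,Delta),((Alpha,Theta),Zeta)).
The clade {Alpha, Theta} is supported by V: its derived state 'yes' occurs in exactly those taxa and in no other taxon (including the outgroup).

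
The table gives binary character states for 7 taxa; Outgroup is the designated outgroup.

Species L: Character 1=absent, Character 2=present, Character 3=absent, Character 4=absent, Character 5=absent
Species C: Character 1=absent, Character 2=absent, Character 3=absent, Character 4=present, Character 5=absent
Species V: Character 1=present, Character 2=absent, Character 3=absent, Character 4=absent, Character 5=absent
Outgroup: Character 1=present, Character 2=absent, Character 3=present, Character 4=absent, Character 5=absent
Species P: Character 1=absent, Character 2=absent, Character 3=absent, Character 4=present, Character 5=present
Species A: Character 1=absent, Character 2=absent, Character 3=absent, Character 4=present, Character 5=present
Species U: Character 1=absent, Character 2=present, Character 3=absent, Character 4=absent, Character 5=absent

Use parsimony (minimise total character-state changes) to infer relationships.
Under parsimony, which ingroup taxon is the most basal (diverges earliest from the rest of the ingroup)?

Species V

Character polarity is set by the outgroup: the derived state is whichever differs from the outgroup's state, so for Character 1, Character 3 the derived state is 'absent', and for the remaining characters it is 'present'.
Only Species A, Species C, Species L, Species P, and Species U show the derived state 'absent' for Character 1, supporting them as a clade.
Character 2 (derived state 'present') is shared by Species L and Species U — a synapomorphy uniting that clade.
All ingroup taxa share the derived state 'absent' for Character 3; it defines the ingroup but does not resolve relationships within it.
Only Species A, Species C, and Species P show the derived state 'present' for Character 4, supporting them as a clade.
Character 5: derived state 'present' in Species A and Species P only — synapomorphy for {Species A, Species P}.
Most parsimonious ingroup topology: (((Species L,Species U),(Species C,(Species P,Species A))),Species V).
Species V is sister to the clade containing all other ingroup taxa, so it is the earliest-diverging (most basal) ingroup lineage.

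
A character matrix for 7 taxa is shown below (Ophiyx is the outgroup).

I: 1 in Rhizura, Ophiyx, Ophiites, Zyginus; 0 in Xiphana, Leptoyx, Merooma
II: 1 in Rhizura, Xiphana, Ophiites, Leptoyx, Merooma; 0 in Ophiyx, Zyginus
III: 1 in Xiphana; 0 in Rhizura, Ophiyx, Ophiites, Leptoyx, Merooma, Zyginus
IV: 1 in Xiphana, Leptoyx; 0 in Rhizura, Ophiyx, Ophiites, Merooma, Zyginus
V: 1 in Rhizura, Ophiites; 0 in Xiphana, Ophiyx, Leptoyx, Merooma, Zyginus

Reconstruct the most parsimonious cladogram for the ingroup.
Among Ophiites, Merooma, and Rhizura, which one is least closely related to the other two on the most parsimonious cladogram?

Merooma

Character polarity is set by the outgroup: the derived state is whichever differs from the outgroup's state, so for I the derived state is '0', and for the remaining characters it is '1'.
I: derived state '0' in Leptoyx, Merooma, and Xiphana only — synapomorphy for {Leptoyx, Merooma, Xiphana}.
II: derived state '1' in Leptoyx, Merooma, Ophiites, Rhizura, and Xiphana only — synapomorphy for {Leptoyx, Merooma, Ophiites, Rhizura, Xiphana}.
III (derived state '1') is unique to Xiphana (autapomorphy; uninformative for grouping).
IV: derived state '1' in Leptoyx and Xiphana only — synapomorphy for {Leptoyx, Xiphana}.
Only Ophiites and Rhizura show the derived state '1' for V, supporting them as a clade.
Most parsimonious ingroup topology: (((Merooma,(Xiphana,Leptoyx)),(Rhizura,Ophiites)),Zyginus).
Rhizura and Ophiites share a more recent common ancestor with each other than either does with Merooma, so Merooma is the least closely related of the three.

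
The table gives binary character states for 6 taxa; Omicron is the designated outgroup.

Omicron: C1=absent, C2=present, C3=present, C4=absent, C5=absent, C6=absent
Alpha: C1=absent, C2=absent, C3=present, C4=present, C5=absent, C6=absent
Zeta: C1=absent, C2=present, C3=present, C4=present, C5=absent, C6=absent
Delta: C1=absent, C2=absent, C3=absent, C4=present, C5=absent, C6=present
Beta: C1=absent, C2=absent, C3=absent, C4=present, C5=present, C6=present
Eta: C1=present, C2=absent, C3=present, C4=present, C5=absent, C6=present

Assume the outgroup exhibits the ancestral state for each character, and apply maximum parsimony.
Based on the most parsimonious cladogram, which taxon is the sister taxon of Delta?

Beta

Character polarity is set by the outgroup: the derived state is whichever differs from the outgroup's state, so for C2, C3 the derived state is 'absent', and for the remaining characters it is 'present'.
C1 (derived state 'present') is unique to Eta (autapomorphy; uninformative for grouping).
C2 (derived state 'absent') is shared by Alpha, Beta, Delta, and Eta — a synapomorphy uniting that clade.
Only Beta and Delta show the derived state 'absent' for C3, supporting them as a clade.
All ingroup taxa share the derived state 'present' for C4; it defines the ingroup but does not resolve relationships within it.
C5: derived state 'present' in Beta only — an autapomorphy, so it tells us nothing about relationships among taxa.
C6: derived state 'present' in Beta, Delta, and Eta only — synapomorphy for {Beta, Delta, Eta}.
Most parsimonious ingroup topology: ((Alpha,((Delta,Beta),Eta)),Zeta).
Delta and Beta form a cherry on this tree, so they are sister taxa.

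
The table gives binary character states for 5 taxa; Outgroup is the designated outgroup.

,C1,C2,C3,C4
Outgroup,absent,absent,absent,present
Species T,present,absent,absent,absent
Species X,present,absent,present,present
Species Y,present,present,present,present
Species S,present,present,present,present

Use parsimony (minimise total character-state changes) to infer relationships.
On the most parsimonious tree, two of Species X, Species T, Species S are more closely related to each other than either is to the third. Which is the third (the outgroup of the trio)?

Species T

Character polarity is set by the outgroup: the derived state is whichever differs from the outgroup's state, so for C4 the derived state is 'absent', and for the remaining characters it is 'present'.
All ingroup taxa share the derived state 'present' for C1; it defines the ingroup but does not resolve relationships within it.
C2 (derived state 'present') is shared by Species S and Species Y — a synapomorphy uniting that clade.
C3 (derived state 'present') is shared by Species S, Species X, and Species Y — a synapomorphy uniting that clade.
C4 (derived state 'absent') is unique to Species T (autapomorphy; uninformative for grouping).
Most parsimonious ingroup topology: (Species T,(Species X,(Species Y,Species S))).
Species S and Species X share a more recent common ancestor with each other than either does with Species T, so Species T is the least closely related of the three.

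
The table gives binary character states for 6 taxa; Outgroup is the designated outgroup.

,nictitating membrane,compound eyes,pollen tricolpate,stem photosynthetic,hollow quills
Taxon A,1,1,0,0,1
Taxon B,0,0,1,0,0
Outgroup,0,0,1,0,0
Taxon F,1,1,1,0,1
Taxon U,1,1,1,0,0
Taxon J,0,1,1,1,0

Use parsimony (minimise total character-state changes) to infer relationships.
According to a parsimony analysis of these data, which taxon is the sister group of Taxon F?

Taxon A

Character polarity is set by the outgroup: the derived state is whichever differs from the outgroup's state, so for pollen tricolpate the derived state is '0', and for the remaining characters it is '1'.
nictitating membrane (derived state '1') is shared by Taxon A, Taxon F, and Taxon U — a synapomorphy uniting that clade.
compound eyes (derived state '1') is shared by Taxon A, Taxon F, Taxon J, and Taxon U — a synapomorphy uniting that clade.
pollen tricolpate (derived state '0') is unique to Taxon A (autapomorphy; uninformative for grouping).
stem photosynthetic (derived state '1') is unique to Taxon J (autapomorphy; uninformative for grouping).
Only Taxon A and Taxon F show the derived state '1' for hollow quills, supporting them as a clade.
Most parsimonious ingroup topology: (((Taxon U,(Taxon A,Taxon F)),Taxon J),Taxon B).
Taxon F and Taxon A form a cherry on this tree, so they are sister taxa.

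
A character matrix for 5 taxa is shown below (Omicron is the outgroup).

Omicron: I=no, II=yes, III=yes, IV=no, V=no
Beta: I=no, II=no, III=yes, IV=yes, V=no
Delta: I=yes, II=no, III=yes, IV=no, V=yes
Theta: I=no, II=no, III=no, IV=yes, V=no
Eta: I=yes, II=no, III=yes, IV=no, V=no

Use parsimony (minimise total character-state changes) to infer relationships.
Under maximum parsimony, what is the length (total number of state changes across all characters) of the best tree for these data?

Character polarity is set by the outgroup: the derived state is whichever differs from the outgroup's state, so for II, III the derived state is 'no', and for the remaining characters it is 'yes'.
Only Delta and Eta show the derived state 'yes' for I, supporting them as a clade.
All ingroup taxa share the derived state 'no' for II; it defines the ingroup but does not resolve relationships within it.
III: derived state 'no' in Theta only — an autapomorphy, so it tells us nothing about relationships among taxa.
IV: derived state 'yes' in Beta and Theta only — synapomorphy for {Beta, Theta}.
V: derived state 'yes' in Delta only — an autapomorphy, so it tells us nothing about relationships among taxa.
Most parsimonious ingroup topology: ((Beta,Theta),(Delta,Eta)).
Changes per character on this tree: I: 1; II: 1; III: 1; IV: 1; V: 1.
Total = 5.

5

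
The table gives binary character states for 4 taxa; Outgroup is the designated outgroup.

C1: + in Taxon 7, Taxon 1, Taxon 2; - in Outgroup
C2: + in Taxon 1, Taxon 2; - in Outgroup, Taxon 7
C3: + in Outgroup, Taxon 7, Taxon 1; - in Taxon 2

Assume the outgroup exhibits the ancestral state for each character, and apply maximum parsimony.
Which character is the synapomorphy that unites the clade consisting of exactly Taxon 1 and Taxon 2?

Character polarity is set by the outgroup: the derived state is whichever differs from the outgroup's state, so for C3 the derived state is '-', and for the remaining characters it is '+'.
C1 (derived state '+') is shared by all ingroup taxa — unites the whole ingroup.
C2 (derived state '+') is shared by Taxon 1 and Taxon 2 — a synapomorphy uniting that clade.
C3: derived state '-' in Taxon 2 only — an autapomorphy, so it tells us nothing about relationships among taxa.
Most parsimonious ingroup topology: (Taxon 7,(Taxon 1,Taxon 2)).
The clade {Taxon 1, Taxon 2} is supported by C2: its derived state '+' occurs in exactly those taxa and in no other taxon (including the outgroup).

C2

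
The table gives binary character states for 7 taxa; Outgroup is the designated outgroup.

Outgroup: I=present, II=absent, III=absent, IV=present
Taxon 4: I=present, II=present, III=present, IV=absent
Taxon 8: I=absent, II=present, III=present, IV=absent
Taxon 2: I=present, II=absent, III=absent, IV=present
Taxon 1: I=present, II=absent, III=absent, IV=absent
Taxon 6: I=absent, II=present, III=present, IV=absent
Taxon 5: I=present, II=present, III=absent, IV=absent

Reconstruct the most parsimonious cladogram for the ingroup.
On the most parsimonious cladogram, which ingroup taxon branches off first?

Taxon 2

Character polarity is set by the outgroup: the derived state is whichever differs from the outgroup's state, so for I, IV the derived state is 'absent', and for the remaining characters it is 'present'.
I (derived state 'absent') is shared by Taxon 6 and Taxon 8 — a synapomorphy uniting that clade.
II (derived state 'present') is shared by Taxon 4, Taxon 5, Taxon 6, and Taxon 8 — a synapomorphy uniting that clade.
Only Taxon 4, Taxon 6, and Taxon 8 show the derived state 'present' for III, supporting them as a clade.
IV: derived state 'absent' in Taxon 1, Taxon 4, Taxon 5, Taxon 6, and Taxon 8 only — synapomorphy for {Taxon 1, Taxon 4, Taxon 5, Taxon 6, Taxon 8}.
Most parsimonious ingroup topology: ((((Taxon 4,(Taxon 8,Taxon 6)),Taxon 5),Taxon 1),Taxon 2).
Taxon 2 is sister to the clade containing all other ingroup taxa, so it is the earliest-diverging (most basal) ingroup lineage.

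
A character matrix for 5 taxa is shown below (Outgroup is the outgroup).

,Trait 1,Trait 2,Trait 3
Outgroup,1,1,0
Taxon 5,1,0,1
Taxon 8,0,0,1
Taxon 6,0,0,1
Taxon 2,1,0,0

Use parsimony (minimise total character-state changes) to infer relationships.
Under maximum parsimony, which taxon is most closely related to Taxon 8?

Character polarity is set by the outgroup: the derived state is whichever differs from the outgroup's state, so for Trait 1, Trait 2 the derived state is '0', and for the remaining characters it is '1'.
Only Taxon 6 and Taxon 8 show the derived state '0' for Trait 1, supporting them as a clade.
Trait 2 (derived state '0') is shared by all ingroup taxa — unites the whole ingroup.
Trait 3: derived state '1' in Taxon 5, Taxon 6, and Taxon 8 only — synapomorphy for {Taxon 5, Taxon 6, Taxon 8}.
Most parsimonious ingroup topology: ((Taxon 5,(Taxon 8,Taxon 6)),Taxon 2).
Taxon 8 and Taxon 6 form a cherry on this tree, so they are sister taxa.

Taxon 6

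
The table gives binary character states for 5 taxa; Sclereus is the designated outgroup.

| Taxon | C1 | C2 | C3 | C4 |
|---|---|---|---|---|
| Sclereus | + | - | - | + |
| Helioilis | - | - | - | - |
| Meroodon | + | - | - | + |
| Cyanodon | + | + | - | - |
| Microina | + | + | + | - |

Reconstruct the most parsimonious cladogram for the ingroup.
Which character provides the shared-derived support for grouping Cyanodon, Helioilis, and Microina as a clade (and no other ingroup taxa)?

C4

Character polarity is set by the outgroup: the derived state is whichever differs from the outgroup's state, so for C1, C4 the derived state is '-', and for the remaining characters it is '+'.
C1: derived state '-' in Helioilis only — an autapomorphy, so it tells us nothing about relationships among taxa.
C2: derived state '+' in Cyanodon and Microina only — synapomorphy for {Cyanodon, Microina}.
C3 (derived state '+') is unique to Microina (autapomorphy; uninformative for grouping).
C4: derived state '-' in Cyanodon, Helioilis, and Microina only — synapomorphy for {Cyanodon, Helioilis, Microina}.
Most parsimonious ingroup topology: ((Helioilis,(Cyanodon,Microina)),Meroodon).
The clade {Cyanodon, Helioilis, Microina} is supported by C4: its derived state '-' occurs in exactly those taxa and in no other taxon (including the outgroup).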